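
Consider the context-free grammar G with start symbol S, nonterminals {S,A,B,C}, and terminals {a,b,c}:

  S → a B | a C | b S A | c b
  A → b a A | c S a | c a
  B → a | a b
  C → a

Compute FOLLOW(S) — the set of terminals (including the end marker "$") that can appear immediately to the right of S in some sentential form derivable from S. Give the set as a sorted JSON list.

FIRST sets, iterate to fixpoint:
iter 1:
  A via A→b a A: +{b}
  A via A→c S a: +{c}
  B via B→a: +{a}
  C via C→a: +{a}
  S via S→a B: +{a}
  S via S→b S A: +{b}
  S via S→c b: +{c}
  FIRST[S]={a,b,c}  FIRST[A]={b,c}  FIRST[B]={a}  FIRST[C]={a}
iter 2: (stable)
  FIRST[S]={a,b,c}  FIRST[A]={b,c}  FIRST[B]={a}  FIRST[C]={a}

FOLLOW iteration:
FOLLOW(S) := {$}
iter 1:
  A→c S a: FOLLOW(S) ⊇ FIRST(a) = {a}; new: +{a}
  S→a B: FOLLOW(B) ⊇ FOLLOW(S) ⊇ {$,a}; new: +{$,a}
  S→a C: FOLLOW(C) ⊇ FOLLOW(S) ⊇ {$,a}; new: +{$,a}
  S→b S A: FOLLOW(S) ⊇ FIRST(A) = {b,c}; new: +{b,c}
  S→b S A: FOLLOW(A) ⊇ FOLLOW(S) ⊇ {$,a,b,c}; new: +{$,a,b,c}
  FOLLOW[S]={$,a,b,c}  FOLLOW[A]={$,a,b,c}  FOLLOW[B]={$,a}  FOLLOW[C]={$,a}
iter 2:
  S→a B: FOLLOW(B) ⊇ FOLLOW(S) ⊇ {$,a,b,c}; new: +{b,c}
  S→a C: FOLLOW(C) ⊇ FOLLOW(S) ⊇ {$,a,b,c}; new: +{b,c}
  FOLLOW[S]={$,a,b,c}  FOLLOW[A]={$,a,b,c}  FOLLOW[B]={$,a,b,c}  FOLLOW[C]={$,a,b,c}
iter 3: (stable)
  FOLLOW[S]={$,a,b,c}  FOLLOW[A]={$,a,b,c}  FOLLOW[B]={$,a,b,c}  FOLLOW[C]={$,a,b,c}

FOLLOW(S) = ["$", "a", "b", "c"]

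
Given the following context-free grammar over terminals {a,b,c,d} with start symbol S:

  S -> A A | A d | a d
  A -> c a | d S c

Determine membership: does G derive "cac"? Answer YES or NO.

CNF form of G:
  S -> A A | A T2 | T1 T2
  A -> T0 T1 | T2 X3
  T0 -> c
  T1 -> a
  T2 -> d
  X3 -> S T0

CYK table (by increasing span):
  T[0,0] 'c' = {T0}  orig:{}
  T[1,1] 'a' = {T1}  orig:{}
  T[2,2] 'c' = {T0}  orig:{}
  T[0,1] 'ca' = {A}
  T[1,2] 'ac' = ∅
  T[0,2] 'cac' = ∅

S ∉ T[0,2] ⇒ NO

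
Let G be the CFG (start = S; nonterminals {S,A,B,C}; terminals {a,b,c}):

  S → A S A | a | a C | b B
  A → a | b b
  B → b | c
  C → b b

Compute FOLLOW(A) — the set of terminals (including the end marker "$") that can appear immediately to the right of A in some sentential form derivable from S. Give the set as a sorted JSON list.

FIRST sets, iterate to fixpoint:
pass 1:
  A via A→a: +{a}
  A via A→b b: +{b}
  B via B→b: +{b}
  B via B→c: +{c}
  C via C→b b: +{b}
  S via S→A S A: +{a,b}
  S: {a,b}  A: {a,b}  B: {b,c}  C: {b}
pass 2: (stable)
  S: {a,b}  A: {a,b}  B: {b,c}  C: {b}

FOLLOW iteration:
seed FOLLOW(S) with $
pass 1:
  S→A S A: FOLLOW(A) ⊇ FIRST(S) = {a,b}; new: +{a,b}
  S→A S A: FOLLOW(S) ⊇ FIRST(A) = {a,b}; new: +{a,b}
  S→A S A: FOLLOW(A) ⊇ FOLLOW(S) ⊇ {$,a,b}; new: +{$}
  S→a C: FOLLOW(C) ⊇ FOLLOW(S) ⊇ {$,a,b}; new: +{$,a,b}
  S→b B: FOLLOW(B) ⊇ FOLLOW(S) ⊇ {$,a,b}; new: +{$,a,b}
  FOLLOW(S)={$,a,b}  FOLLOW(A)={$,a,b}  FOLLOW(B)={$,a,b}  FOLLOW(C)={$,a,b}
pass 2: (no change)
  FOLLOW(S)={$,a,b}  FOLLOW(A)={$,a,b}  FOLLOW(B)={$,a,b}  FOLLOW(C)={$,a,b}

FOLLOW(A) = ["$", "a", "b"]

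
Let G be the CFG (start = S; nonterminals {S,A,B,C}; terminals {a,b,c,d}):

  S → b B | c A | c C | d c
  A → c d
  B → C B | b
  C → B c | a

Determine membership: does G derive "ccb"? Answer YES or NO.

CNF form of G:
  S -> T0 A | T0 C | T1 T0 | T2 B
  A -> T0 T1
  B -> C B | b
  C -> B T0 | a
  T0 -> c
  T1 -> d
  T2 -> b

Fill CYK table bottom-up:
  T[0,0] 'c' = {T0}  orig:{}
  T[1,1] 'c' = {T0}  orig:{}
  T[2,2] 'b' = {B,T2}  orig:{B}
  T[0,1] 'cc' = ∅
  T[1,2] 'cb' = ∅
  T[0,2] 'ccb' = ∅

S ∉ T[0,2] ⇒ NO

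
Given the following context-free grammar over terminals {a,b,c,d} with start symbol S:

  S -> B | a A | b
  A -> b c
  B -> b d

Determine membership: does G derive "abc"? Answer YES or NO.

CNF form of G:
  S -> T0 T2 | T3 A | b
  A -> T0 T1
  B -> T0 T2
  T0 -> b
  T1 -> c
  T2 -> d
  T3 -> a

CYK table (by increasing span):
  T[0,0] 'a' = {T3}  orig:{}
  T[1,1] 'b' = {S,T0}  orig:{S}
  T[2,2] 'c' = {T1}  orig:{}
  T[0,1] 'ab' = ∅
  T[1,2] 'bc' = {A}
  T[0,2] 'abc' = {S}

S ∈ T[0,2] ⇒ YES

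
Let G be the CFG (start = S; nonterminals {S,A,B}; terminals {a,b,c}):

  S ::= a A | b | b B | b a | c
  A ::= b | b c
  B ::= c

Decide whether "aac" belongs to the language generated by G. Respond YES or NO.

CNF form of G:
  S -> T0 B | T0 T2 | T2 A | b | c
  A -> T0 T1 | b
  B -> c
  T0 -> b
  T1 -> c
  T2 -> a

Fill CYK table bottom-up:
  [0..0]={T2}  "a"  orig:{}
  [1..1]={T2}  "a"  orig:{}
  [2..2]={B,S,T1}  "c"  orig:{B,S}
  [0..1]=∅  "aa"
  [1..2]=∅  "ac"
  [0..2]=∅  "aac"

S ∉ T[0,2] ⇒ NO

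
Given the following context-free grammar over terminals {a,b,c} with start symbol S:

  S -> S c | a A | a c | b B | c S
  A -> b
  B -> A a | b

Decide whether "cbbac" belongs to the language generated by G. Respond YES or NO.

Convert to CNF:
  S -> S T1 | T0 A | T0 T1 | T1 S | T2 B
  A -> b
  B -> A T0 | b
  T0 -> a
  T1 -> c
  T2 -> b

CYK table (by increasing span):
  cell(0,0) c: {T1}  orig:{}
  cell(1,1) b: {A,B,T2}  orig:{A,B}
  cell(2,2) b: {A,B,T2}  orig:{A,B}
  cell(3,3) a: {T0}  orig:{}
  cell(4,4) c: {T1}  orig:{}
  cell(0,1) cb: ∅
  cell(1,2) bb: {S}
  cell(2,3) ba: {B}
  cell(3,4) ac: {S}
  cell(0,2) cbb: {S}
  cell(1,3) bba: {S}
  cell(2,4) bac: ∅
  cell(0,3) cbba: {S}
  cell(1,4) bbac: {S}
  cell(0,4) cbbac: {S}

S ∈ T[0,4] ⇒ YES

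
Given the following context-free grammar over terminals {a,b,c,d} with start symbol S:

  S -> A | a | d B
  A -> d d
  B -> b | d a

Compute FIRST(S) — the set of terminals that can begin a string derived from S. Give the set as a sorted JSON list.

Compute FIRST by fixpoint:
round 1:
  A via A→d d: +{d}
  B via B→b: +{b}
  B via B→d a: +{d}
  S via S→A: +{d}
  S via S→a: +{a}
  FIRST(S)={a,d}  FIRST(A)={d}  FIRST(B)={b,d}
round 2: — fixpoint
  FIRST(S)={a,d}  FIRST(A)={d}  FIRST(B)={b,d}

FIRST(S) = ["a", "d"]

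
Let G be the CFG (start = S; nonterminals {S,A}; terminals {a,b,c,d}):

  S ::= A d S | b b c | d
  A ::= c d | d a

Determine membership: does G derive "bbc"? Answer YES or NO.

CNF form of G:
  S -> A X4 | T3 X5 | d
  A -> T0 T1 | T1 T2
  T0 -> c
  T1 -> d
  T2 -> a
  T3 -> b
  X4 -> T1 S
  X5 -> T3 T0

CYK fill:
  cell(0,0) b: {T3}  orig:{}
  cell(1,1) b: {T3}  orig:{}
  cell(2,2) c: {T0}  orig:{}
  cell(0,1) bb: ∅
  cell(1,2) bc: {X5}  orig:{}
  cell(0,2) bbc: {S}

S ∈ T[0,2] ⇒ YES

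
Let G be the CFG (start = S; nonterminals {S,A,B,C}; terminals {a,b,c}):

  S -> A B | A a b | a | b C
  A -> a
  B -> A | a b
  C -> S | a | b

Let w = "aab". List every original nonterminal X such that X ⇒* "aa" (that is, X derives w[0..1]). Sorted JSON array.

Convert to CNF:
  S -> A B | A X3 | T1 C | a
  A -> a
  B -> T0 T1 | a
  C -> A B | A X2 | T1 C | a | b
  T0 -> a
  T1 -> b
  X2 -> T0 T1
  X3 -> T0 T1

CYK fill, restricted to cells inside w[0..1]:
  [0..0]={A,B,C,S,T0}  "a"  orig:{A,B,C,S}
  [1..1]={A,B,C,S,T0}  "a"  orig:{A,B,C,S}
  [0..1]={C,S}  "aa"

Original NTs in T[0,1] deriving "aa": ["C", "S"]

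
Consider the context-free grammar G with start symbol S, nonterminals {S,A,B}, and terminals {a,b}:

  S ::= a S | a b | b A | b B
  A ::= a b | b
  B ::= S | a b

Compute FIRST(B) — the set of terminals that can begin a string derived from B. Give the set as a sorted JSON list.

FIRST sets, iterate to fixpoint:
round 1:
  A via A→a b: +{a}
  A via A→b: +{b}
  B via B→a b: +{a}
  S via S→a S: +{a}
  S via S→b A: +{b}
  FIRST(S)={a,b}  FIRST(A)={a,b}  FIRST(B)={a}
round 2:
  B via B→S: +{b}
  FIRST(S)={a,b}  FIRST(A)={a,b}  FIRST(B)={a,b}
round 3: done
  FIRST(S)={a,b}  FIRST(A)={a,b}  FIRST(B)={a,b}

FIRST(B) = ["a", "b"]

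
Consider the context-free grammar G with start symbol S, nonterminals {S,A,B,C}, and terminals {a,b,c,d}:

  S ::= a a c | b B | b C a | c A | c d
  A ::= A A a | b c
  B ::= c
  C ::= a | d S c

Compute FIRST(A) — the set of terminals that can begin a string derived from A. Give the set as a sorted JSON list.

FIRST iteration:
[1]
  A via A→b c: +{b}
  B via B→c: +{c}
  C via C→a: +{a}
  C via C→d S c: +{d}
  S via S→a a c: +{a}
  S via S→b B: +{b}
  S via S→c A: +{c}
  FIRST[S]={a,b,c}  FIRST[A]={b}  FIRST[B]={c}  FIRST[C]={a,d}
[2] done
  FIRST[S]={a,b,c}  FIRST[A]={b}  FIRST[B]={c}  FIRST[C]={a,d}

FIRST(A) = ["b"]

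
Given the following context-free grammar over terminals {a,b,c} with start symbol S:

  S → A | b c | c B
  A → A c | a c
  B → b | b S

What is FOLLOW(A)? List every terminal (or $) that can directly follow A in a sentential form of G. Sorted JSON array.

FIRST iteration:
iter 1:
  A via A→a c: +{a}
  B via B→b: +{b}
  S via S→A: +{a}
  S via S→b c: +{b}
  S via S→c B: +{c}
  S: {a,b,c}  A: {a}  B: {b}
iter 2: — fixpoint
  S: {a,b,c}  A: {a}  B: {b}

Compute FOLLOW by fixpoint:
initialize: $ ∈ FOLLOW(S)
round 1:
  A→A c: FOLLOW(A) ⊇ FIRST(c) = {c}; new: +{c}
  S→A: FOLLOW(A) ⊇ FOLLOW(S) ⊇ {$}; new: +{$}
  S→c B: FOLLOW(B) ⊇ FOLLOW(S) ⊇ {$}; new: +{$}
  FOLLOW[S]={$}  FOLLOW[A]={$,c}  FOLLOW[B]={$}
round 2: (no change)
  FOLLOW[S]={$}  FOLLOW[A]={$,c}  FOLLOW[B]={$}

FOLLOW(A) = ["$", "c"]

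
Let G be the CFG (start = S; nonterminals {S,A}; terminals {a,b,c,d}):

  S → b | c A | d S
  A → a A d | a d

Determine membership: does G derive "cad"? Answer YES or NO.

Convert to CNF:
  S -> T1 S | T2 A | b
  A -> T0 T1 | T0 X3
  T0 -> a
  T1 -> d
  T2 -> c
  X3 -> A T1

Fill CYK table bottom-up:
  cell(0,0) c: {T2}  orig:{}
  cell(1,1) a: {T0}  orig:{}
  cell(2,2) d: {T1}  orig:{}
  cell(0,1) ca: ∅
  cell(1,2) ad: {A}
  cell(0,2) cad: {S}

S ∈ T[0,2] ⇒ YES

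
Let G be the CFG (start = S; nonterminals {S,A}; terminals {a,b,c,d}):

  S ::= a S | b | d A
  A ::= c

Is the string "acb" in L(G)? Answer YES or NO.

CNF form of G:
  S -> T0 S | T1 A | b
  A -> c
  T0 -> a
  T1 -> d

Fill CYK table bottom-up:
  T[0,0] 'a' = {T0}  orig:{}
  T[1,1] 'c' = {A}
  T[2,2] 'b' = {S}
  T[0,1] 'ac' = ∅
  T[1,2] 'cb' = ∅
  T[0,2] 'acb' = ∅

S ∉ T[0,2] ⇒ NO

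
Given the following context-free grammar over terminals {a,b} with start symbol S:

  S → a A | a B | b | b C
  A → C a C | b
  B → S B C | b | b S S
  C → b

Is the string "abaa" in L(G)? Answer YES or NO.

CNF form of G:
  S -> T0 A | T0 B | T1 C | b
  A -> C X2 | b
  B -> S X3 | T1 X4 | b
  C -> b
  T0 -> a
  T1 -> b
  X2 -> T0 C
  X3 -> B C
  X4 -> S S

CYK table (by increasing span):
  cell(0,0) a: {T0}  orig:{}
  cell(1,1) b: {A,B,C,S,T1}  orig:{A,B,C,S}
  cell(2,2) a: {T0}  orig:{}
  cell(3,3) a: {T0}  orig:{}
  cell(0,1) ab: {S,X2}  orig:{S}
  cell(1,2) ba: ∅
  cell(2,3) aa: ∅
  cell(0,2) aba: ∅
  cell(1,3) baa: ∅
  cell(0,3) abaa: ∅

S ∉ T[0,3] ⇒ NO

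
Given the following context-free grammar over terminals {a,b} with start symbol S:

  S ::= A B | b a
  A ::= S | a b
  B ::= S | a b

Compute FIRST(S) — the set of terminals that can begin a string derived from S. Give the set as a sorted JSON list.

FIRST iteration:
round 1:
  A via A→a b: +{a}
  B via B→a b: +{a}
  S via S→A B: +{a}
  S via S→b a: +{b}
  FIRST[S]={a,b}  FIRST[A]={a}  FIRST[B]={a}
round 2:
  A via A→S: +{b}
  B via B→S: +{b}
  FIRST[S]={a,b}  FIRST[A]={a,b}  FIRST[B]={a,b}
round 3: — fixpoint
  FIRST[S]={a,b}  FIRST[A]={a,b}  FIRST[B]={a,b}

FIRST(S) = ["a", "b"]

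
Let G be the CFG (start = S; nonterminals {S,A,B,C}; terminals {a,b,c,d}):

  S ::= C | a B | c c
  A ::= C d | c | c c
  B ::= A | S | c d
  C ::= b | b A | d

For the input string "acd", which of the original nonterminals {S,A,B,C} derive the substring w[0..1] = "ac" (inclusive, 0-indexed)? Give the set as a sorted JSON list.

Convert to CNF:
  S -> T1 T1 | T2 B | T3 A | b | d
  A -> C T0 | T1 T1 | c
  B -> C T0 | T1 T0 | T1 T1 | T2 B | T3 A | b | c | d
  C -> T3 A | b | d
  T0 -> d
  T1 -> c
  T2 -> a
  T3 -> b

CYK table (by increasing span) — only the sub-triangle for w[0..1]:
  cell(0,0) a: {T2}  orig:{}
  cell(1,1) c: {A,B,T1}  orig:{A,B}
  cell(0,1) ac: {B,S}

Original NTs in T[0,1] deriving "ac": ["B", "S"]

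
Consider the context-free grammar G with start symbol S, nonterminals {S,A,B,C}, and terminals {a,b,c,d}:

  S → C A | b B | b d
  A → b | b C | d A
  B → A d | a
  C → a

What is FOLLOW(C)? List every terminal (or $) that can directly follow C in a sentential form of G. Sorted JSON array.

FIRST iteration:
round 1:
  A via A→b: +{b}
  A via A→d A: +{d}
  B via B→A d: +{b,d}
  B via B→a: +{a}
  C via C→a: +{a}
  S via S→C A: +{a}
  S via S→b B: +{b}
  FIRST[S]={a,b}  FIRST[A]={b,d}  FIRST[B]={a,b,d}  FIRST[C]={a}
round 2: — fixpoint
  FIRST[S]={a,b}  FIRST[A]={b,d}  FIRST[B]={a,b,d}  FIRST[C]={a}

Compute FOLLOW by fixpoint:
initialize: $ ∈ FOLLOW(S)
[1]
  B→A d: FOLLOW(A) ⊇ FIRST(d) = {d}; new: +{d}
  S→C A: FOLLOW(C) ⊇ FIRST(A) = {b,d}; new: +{b,d}
  S→C A: FOLLOW(A) ⊇ FOLLOW(S) ⊇ {$}; new: +{$}
  S→b B: FOLLOW(B) ⊇ FOLLOW(S) ⊇ {$}; new: +{$}
  FOLLOW(S)={$}  FOLLOW(A)={$,d}  FOLLOW(B)={$}  FOLLOW(C)={b,d}
[2]
  A→b C: FOLLOW(C) ⊇ FOLLOW(A) ⊇ {$,d}; new: +{$}
  FOLLOW(S)={$}  FOLLOW(A)={$,d}  FOLLOW(B)={$}  FOLLOW(C)={$,b,d}
[3] (no change)
  FOLLOW(S)={$}  FOLLOW(A)={$,d}  FOLLOW(B)={$}  FOLLOW(C)={$,b,d}

FOLLOW(C) = ["$", "b", "d"]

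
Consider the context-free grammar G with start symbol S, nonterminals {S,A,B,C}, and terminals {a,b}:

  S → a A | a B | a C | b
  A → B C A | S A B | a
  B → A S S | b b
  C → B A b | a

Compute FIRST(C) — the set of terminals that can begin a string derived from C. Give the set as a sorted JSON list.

FIRST iteration:
[1]
  A via A→a: +{a}
  B via B→A S S: +{a}
  B via B→b b: +{b}
  C via C→B A b: +{a,b}
  S via S→a A: +{a}
  S via S→b: +{b}
  FIRST[S]={a,b}  FIRST[A]={a}  FIRST[B]={a,b}  FIRST[C]={a,b}
[2]
  A via A→B C A: +{b}
  FIRST[S]={a,b}  FIRST[A]={a,b}  FIRST[B]={a,b}  FIRST[C]={a,b}
[3] — fixpoint
  FIRST[S]={a,b}  FIRST[A]={a,b}  FIRST[B]={a,b}  FIRST[C]={a,b}

FIRST(C) = ["a", "b"]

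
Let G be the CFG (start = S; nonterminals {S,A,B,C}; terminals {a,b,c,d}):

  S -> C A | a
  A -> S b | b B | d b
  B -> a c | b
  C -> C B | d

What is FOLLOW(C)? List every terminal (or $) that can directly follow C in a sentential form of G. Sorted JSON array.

FIRST iteration:
[1]
  A via A→b B: +{b}
  A via A→d b: +{d}
  B via B→a c: +{a}
  B via B→b: +{b}
  C via C→d: +{d}
  S via S→C A: +{d}
  S via S→a: +{a}
  S: {a,d}  A: {b,d}  B: {a,b}  C: {d}
[2]
  A via A→S b: +{a}
  S: {a,d}  A: {a,b,d}  B: {a,b}  C: {d}
[3] — fixpoint
  S: {a,d}  A: {a,b,d}  B: {a,b}  C: {d}

FOLLOW iteration:
initialize: $ ∈ FOLLOW(S)
iter 1:
  A→S b: FOLLOW(S) ⊇ FIRST(b) = {b}; new: +{b}
  C→C B: FOLLOW(C) ⊇ FIRST(B) = {a,b}; new: +{a,b}
  C→C B: FOLLOW(B) ⊇ FOLLOW(C) ⊇ {a,b}; new: +{a,b}
  S→C A: FOLLOW(C) ⊇ FIRST(A) = {a,b,d}; new: +{d}
  S→C A: FOLLOW(A) ⊇ FOLLOW(S) ⊇ {$,b}; new: +{$,b}
  S: {$,b}  A: {$,b}  B: {a,b}  C: {a,b,d}
iter 2:
  A→b B: FOLLOW(B) ⊇ FOLLOW(A) ⊇ {$,b}; new: +{$}
  C→C B: FOLLOW(B) ⊇ FOLLOW(C) ⊇ {a,b,d}; new: +{d}
  S: {$,b}  A: {$,b}  B: {$,a,b,d}  C: {a,b,d}
iter 3: done
  S: {$,b}  A: {$,b}  B: {$,a,b,d}  C: {a,b,d}

FOLLOW(C) = ["a", "b", "d"]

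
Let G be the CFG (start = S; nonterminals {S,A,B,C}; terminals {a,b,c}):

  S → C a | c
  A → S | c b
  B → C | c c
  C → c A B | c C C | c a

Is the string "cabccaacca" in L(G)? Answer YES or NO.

CNF form of G:
  S -> C T0 | c
  A -> C T0 | T1 T2 | c
  B -> T1 T0 | T1 T1 | T1 X3 | T1 X4
  C -> T1 T0 | T1 X5 | T1 X6
  T0 -> a
  T1 -> c
  T2 -> b
  X3 -> A B
  X4 -> C C
  X5 -> A B
  X6 -> C C

CYK table (by increasing span):
  T[0,0] 'c' = {A,S,T1}  orig:{A,S}
  T[1,1] 'a' = {T0}  orig:{}
  T[2,2] 'b' = {T2}  orig:{}
  T[3,3] 'c' = {A,S,T1}  orig:{A,S}
  T[4,4] 'c' = {A,S,T1}  orig:{A,S}
  T[5,5] 'a' = {T0}  orig:{}
  T[6,6] 'a' = {T0}  orig:{}
  T[7,7] 'c' = {A,S,T1}  orig:{A,S}
  T[8,8] 'c' = {A,S,T1}  orig:{A,S}
  T[9,9] 'a' = {T0}  orig:{}
  T[0,1] 'ca' = {B,C}
  T[1,2] 'ab' = ∅
  T[2,3] 'bc' = ∅
  T[3,4] 'cc' = {B}
  T[4,5] 'ca' = {B,C}
  T[5,6] 'aa' = ∅
  T[6,7] 'ac' = ∅
  T[7,8] 'cc' = {B}
  T[8,9] 'ca' = {B,C}
  T[0,2] 'cab' = ∅
  T[1,3] 'abc' = ∅
  T[2,4] 'bcc' = ∅
  T[3,5] 'cca' = {X3,X5}  orig:{}
  T[4,6] 'caa' = {A,S}
  T[5,7] 'aac' = ∅
  T[6,8] 'acc' = ∅
  T[7,9] 'cca' = {X3,X5}  orig:{}
  T[0,3] 'cabc' = ∅
  T[1,4] 'abcc' = ∅
  T[2,5] 'bcca' = ∅
  T[3,6] 'ccaa' = ∅
  T[4,7] 'caac' = ∅
  T[5,8] 'aacc' = ∅
  T[6,9] 'acca' = ∅
  T[0,4] 'cabcc' = ∅
  T[1,5] 'abcca' = ∅
  T[2,6] 'bccaa' = ∅
  T[3,7] 'ccaac' = ∅
  T[4,8] 'caacc' = {X3,X5}  orig:{}
  T[5,9] 'aacca' = ∅
  T[0,5] 'cabcca' = ∅
  T[1,6] 'abccaa' = ∅
  T[2,7] 'bccaac' = ∅
  T[3,8] 'ccaacc' = {B,C}
  T[4,9] 'caacca' = ∅
  T[0,6] 'cabccaa' = ∅
  T[1,7] 'abccaac' = ∅
  T[2,8] 'bccaacc' = ∅
  T[3,9] 'ccaacca' = {A,S}
  T[0,7] 'cabccaac' = ∅
  T[1,8] 'abccaacc' = ∅
  T[2,9] 'bccaacca' = ∅
  T[0,8] 'cabccaacc' = ∅
  T[1,9] 'abccaacca' = ∅
  T[0,9] 'cabccaacca' = ∅

S ∉ T[0,9] ⇒ NO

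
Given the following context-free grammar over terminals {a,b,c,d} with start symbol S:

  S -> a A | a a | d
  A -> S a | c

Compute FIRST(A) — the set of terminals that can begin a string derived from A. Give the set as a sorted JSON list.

FIRST iteration:
round 1:
  A via A→c: +{c}
  S via S→a A: +{a}
  S via S→d: +{d}
  S: {a,d}  A: {c}
round 2:
  A via A→S a: +{a,d}
  S: {a,d}  A: {a,c,d}
round 3: done
  S: {a,d}  A: {a,c,d}

FIRST(A) = ["a", "c", "d"]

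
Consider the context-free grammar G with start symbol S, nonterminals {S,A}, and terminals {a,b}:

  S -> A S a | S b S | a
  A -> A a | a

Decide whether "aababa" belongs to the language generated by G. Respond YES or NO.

Convert to CNF:
  S -> A X2 | S X3 | a
  A -> A T0 | a
  T0 -> a
  T1 -> b
  X2 -> S T0
  X3 -> T1 S

CYK table (by increasing span):
  [0..0]={A,S,T0}  "a"  orig:{A,S}
  [1..1]={A,S,T0}  "a"  orig:{A,S}
  [2..2]={T1}  "b"  orig:{}
  [3..3]={A,S,T0}  "a"  orig:{A,S}
  [4..4]={T1}  "b"  orig:{}
  [5..5]={A,S,T0}  "a"  orig:{A,S}
  [0..1]={A,X2}  "aa"  orig:{A}
  [1..2]=∅  "ab"
  [2..3]={X3}  "ba"  orig:{}
  [3..4]=∅  "ab"
  [4..5]={X3}  "ba"  orig:{}
  [0..2]=∅  "aab"
  [1..3]={S}  "aba"
  [2..4]=∅  "bab"
  [3..5]={S}  "aba"
  [0..3]=∅  "aaba"
  [1..4]=∅  "abab"
  [2..5]={X3}  "baba"  orig:{}
  [0..4]=∅  "aabab"
  [1..5]={S}  "ababa"
  [0..5]=∅  "aababa"

S ∉ T[0,5] ⇒ NO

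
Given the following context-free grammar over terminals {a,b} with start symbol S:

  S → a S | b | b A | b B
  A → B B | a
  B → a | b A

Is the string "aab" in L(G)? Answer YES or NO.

CNF form of G:
  S -> T0 A | T0 B | T1 S | b
  A -> B B | a
  B -> T0 A | a
  T0 -> b
  T1 -> a

CYK fill:
  T[0,0] 'a' = {A,B,T1}  orig:{A,B}
  T[1,1] 'a' = {A,B,T1}  orig:{A,B}
  T[2,2] 'b' = {S,T0}  orig:{S}
  T[0,1] 'aa' = {A}
  T[1,2] 'ab' = {S}
  T[0,2] 'aab' = {S}

S ∈ T[0,2] ⇒ YES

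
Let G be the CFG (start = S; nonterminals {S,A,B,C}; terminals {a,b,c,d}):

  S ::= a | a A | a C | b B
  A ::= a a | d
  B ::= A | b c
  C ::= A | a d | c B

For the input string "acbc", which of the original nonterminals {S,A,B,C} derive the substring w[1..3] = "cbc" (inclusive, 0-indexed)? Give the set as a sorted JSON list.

Convert to CNF:
  S -> T0 A | T0 C | T1 B | a
  A -> T0 T0 | d
  B -> T0 T0 | T1 T2 | d
  C -> T0 T0 | T0 T3 | T2 B | d
  T0 -> a
  T1 -> b
  T2 -> c
  T3 -> d

CYK table (by increasing span) — only the sub-triangle for w[1..3]:
  [1..1]={T2}  "c"  orig:{}
  [2..2]={T1}  "b"  orig:{}
  [3..3]={T2}  "c"  orig:{}
  [1..2]=∅  "cb"
  [2..3]={B}  "bc"
  [1..3]={C}  "cbc"

Original NTs in T[1,3] deriving "cbc": ["C"]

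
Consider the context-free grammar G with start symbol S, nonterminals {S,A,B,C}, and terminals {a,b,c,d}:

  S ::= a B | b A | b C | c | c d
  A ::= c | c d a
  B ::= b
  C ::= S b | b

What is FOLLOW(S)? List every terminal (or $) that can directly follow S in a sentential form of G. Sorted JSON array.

FIRST iteration:
round 1:
  A via A→c: +{c}
  B via B→b: +{b}
  C via C→b: +{b}
  S via S→a B: +{a}
  S via S→b A: +{b}
  S via S→c: +{c}
  S: {a,b,c}  A: {c}  B: {b}  C: {b}
round 2:
  C via C→S b: +{a,c}
  S: {a,b,c}  A: {c}  B: {b}  C: {a,b,c}
round 3: (no change)
  S: {a,b,c}  A: {c}  B: {b}  C: {a,b,c}

FOLLOW iteration:
seed FOLLOW(S) with $
iter 1:
  C→S b: FOLLOW(S) ⊇ FIRST(b) = {b}; new: +{b}
  S→a B: FOLLOW(B) ⊇ FOLLOW(S) ⊇ {$,b}; new: +{$,b}
  S→b A: FOLLOW(A) ⊇ FOLLOW(S) ⊇ {$,b}; new: +{$,b}
  S→b C: FOLLOW(C) ⊇ FOLLOW(S) ⊇ {$,b}; new: +{$,b}
  FOLLOW[S]={$,b}  FOLLOW[A]={$,b}  FOLLOW[B]={$,b}  FOLLOW[C]={$,b}
iter 2: done
  FOLLOW[S]={$,b}  FOLLOW[A]={$,b}  FOLLOW[B]={$,b}  FOLLOW[C]={$,b}

FOLLOW(S) = ["$", "b"]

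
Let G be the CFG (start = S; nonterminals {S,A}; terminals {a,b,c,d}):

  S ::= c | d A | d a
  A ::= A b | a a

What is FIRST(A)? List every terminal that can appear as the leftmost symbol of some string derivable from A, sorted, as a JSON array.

FIRST sets, iterate to fixpoint:
[1]
  A via A→a a: +{a}
  S via S→c: +{c}
  S via S→d A: +{d}
  FIRST[S]={c,d}  FIRST[A]={a}
[2] — fixpoint
  FIRST[S]={c,d}  FIRST[A]={a}

FIRST(A) = ["a"]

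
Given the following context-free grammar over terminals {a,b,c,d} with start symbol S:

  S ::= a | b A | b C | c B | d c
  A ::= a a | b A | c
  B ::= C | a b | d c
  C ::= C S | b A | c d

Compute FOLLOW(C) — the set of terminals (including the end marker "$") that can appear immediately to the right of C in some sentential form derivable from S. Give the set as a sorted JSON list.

FIRST iteration:
[1]
  A via A→a a: +{a}
  A via A→b A: +{b}
  A via A→c: +{c}
  B via B→a b: +{a}
  B via B→d c: +{d}
  C via C→b A: +{b}
  C via C→c d: +{c}
  S via S→a: +{a}
  S via S→b A: +{b}
  S via S→c B: +{c}
  S via S→d c: +{d}
  FIRST(S)={a,b,c,d}  FIRST(A)={a,b,c}  FIRST(B)={a,d}  FIRST(C)={b,c}
[2]
  B via B→C: +{b,c}
  FIRST(S)={a,b,c,d}  FIRST(A)={a,b,c}  FIRST(B)={a,b,c,d}  FIRST(C)={b,c}
[3] — fixpoint
  FIRST(S)={a,b,c,d}  FIRST(A)={a,b,c}  FIRST(B)={a,b,c,d}  FIRST(C)={b,c}

Compute FOLLOW by fixpoint:
initialize: $ ∈ FOLLOW(S)
[1]
  C→C S: FOLLOW(C) ⊇ FIRST(S) = {a,b,c,d}; new: +{a,b,c,d}
  C→C S: FOLLOW(S) ⊇ FOLLOW(C) ⊇ {a,b,c,d}; new: +{a,b,c,d}
  C→b A: FOLLOW(A) ⊇ FOLLOW(C) ⊇ {a,b,c,d}; new: +{a,b,c,d}
  S→b A: FOLLOW(A) ⊇ FOLLOW(S) ⊇ {$,a,b,c,d}; new: +{$}
  S→b C: FOLLOW(C) ⊇ FOLLOW(S) ⊇ {$,a,b,c,d}; new: +{$}
  S→c B: FOLLOW(B) ⊇ FOLLOW(S) ⊇ {$,a,b,c,d}; new: +{$,a,b,c,d}
  S: {$,a,b,c,d}  A: {$,a,b,c,d}  B: {$,a,b,c,d}  C: {$,a,b,c,d}
[2] done
  S: {$,a,b,c,d}  A: {$,a,b,c,d}  B: {$,a,b,c,d}  C: {$,a,b,c,d}

FOLLOW(C) = ["$", "a", "b", "c", "d"]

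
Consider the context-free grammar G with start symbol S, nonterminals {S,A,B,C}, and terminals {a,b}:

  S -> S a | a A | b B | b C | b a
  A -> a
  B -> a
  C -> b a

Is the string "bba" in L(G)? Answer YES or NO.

Convert to CNF:
  S -> S T1 | T0 B | T0 C | T0 T1 | T1 A
  A -> a
  B -> a
  C -> T0 T1
  T0 -> b
  T1 -> a

Fill CYK table bottom-up:
  [0..0]={T0}  "b"  orig:{}
  [1..1]={T0}  "b"  orig:{}
  [2..2]={A,B,T1}  "a"  orig:{A,B}
  [0..1]=∅  "bb"
  [1..2]={C,S}  "ba"
  [0..2]={S}  "bba"

S ∈ T[0,2] ⇒ YES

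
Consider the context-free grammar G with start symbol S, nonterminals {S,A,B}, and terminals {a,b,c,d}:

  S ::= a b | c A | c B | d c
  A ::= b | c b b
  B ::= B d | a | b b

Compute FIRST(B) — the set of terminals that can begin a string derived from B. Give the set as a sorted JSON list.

Compute FIRST by fixpoint:
round 1:
  A via A→b: +{b}
  A via A→c b b: +{c}
  B via B→a: +{a}
  B via B→b b: +{b}
  S via S→a b: +{a}
  S via S→c A: +{c}
  S via S→d c: +{d}
  S: {a,c,d}  A: {b,c}  B: {a,b}
round 2: (stable)
  S: {a,c,d}  A: {b,c}  B: {a,b}

FIRST(B) = ["a", "b"]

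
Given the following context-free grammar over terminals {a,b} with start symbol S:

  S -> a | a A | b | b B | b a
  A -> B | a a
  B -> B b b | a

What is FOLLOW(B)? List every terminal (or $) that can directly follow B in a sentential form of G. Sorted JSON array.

FIRST iteration:
[1]
  A via A→a a: +{a}
  B via B→a: +{a}
  S via S→a: +{a}
  S via S→b: +{b}
  S: {a,b}  A: {a}  B: {a}
[2] (no change)
  S: {a,b}  A: {a}  B: {a}

FOLLOW iteration:
initialize: $ ∈ FOLLOW(S)
round 1:
  B→B b b: FOLLOW(B) ⊇ FIRST(b) = {b}; new: +{b}
  S→a A: FOLLOW(A) ⊇ FOLLOW(S) ⊇ {$}; new: +{$}
  S→b B: FOLLOW(B) ⊇ FOLLOW(S) ⊇ {$}; new: +{$}
  FOLLOW(S)={$}  FOLLOW(A)={$}  FOLLOW(B)={$,b}
round 2: — fixpoint
  FOLLOW(S)={$}  FOLLOW(A)={$}  FOLLOW(B)={$,b}

FOLLOW(B) = ["$", "b"]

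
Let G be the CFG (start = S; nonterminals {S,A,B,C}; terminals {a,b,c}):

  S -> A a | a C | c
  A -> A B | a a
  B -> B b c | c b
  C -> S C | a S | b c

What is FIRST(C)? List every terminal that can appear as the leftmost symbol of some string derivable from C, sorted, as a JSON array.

Compute FIRST by fixpoint:
[1]
  A via A→a a: +{a}
  B via B→c b: +{c}
  C via C→a S: +{a}
  C via C→b c: +{b}
  S via S→A a: +{a}
  S via S→c: +{c}
  S: {a,c}  A: {a}  B: {c}  C: {a,b}
[2]
  C via C→S C: +{c}
  S: {a,c}  A: {a}  B: {c}  C: {a,b,c}
[3] (stable)
  S: {a,c}  A: {a}  B: {c}  C: {a,b,c}

FIRST(C) = ["a", "b", "c"]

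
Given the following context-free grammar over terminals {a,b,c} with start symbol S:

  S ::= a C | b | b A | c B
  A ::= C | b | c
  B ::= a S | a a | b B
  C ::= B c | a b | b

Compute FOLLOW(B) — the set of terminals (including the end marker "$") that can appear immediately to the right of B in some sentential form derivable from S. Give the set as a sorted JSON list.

FIRST iteration:
round 1:
  A via A→b: +{b}
  A via A→c: +{c}
  B via B→a S: +{a}
  B via B→b B: +{b}
  C via C→B c: +{a,b}
  S via S→a C: +{a}
  S via S→b: +{b}
  S via S→c B: +{c}
  S: {a,b,c}  A: {b,c}  B: {a,b}  C: {a,b}
round 2:
  A via A→C: +{a}
  S: {a,b,c}  A: {a,b,c}  B: {a,b}  C: {a,b}
round 3: (no change)
  S: {a,b,c}  A: {a,b,c}  B: {a,b}  C: {a,b}

FOLLOW sets:
initialize: $ ∈ FOLLOW(S)
round 1:
  C→B c: FOLLOW(B) ⊇ FIRST(c) = {c}; new: +{c}
  S→a C: FOLLOW(C) ⊇ FOLLOW(S) ⊇ {$}; new: +{$}
  S→b A: FOLLOW(A) ⊇ FOLLOW(S) ⊇ {$}; new: +{$}
  S→c B: FOLLOW(B) ⊇ FOLLOW(S) ⊇ {$}; new: +{$}
  FOLLOW[S]={$}  FOLLOW[A]={$}  FOLLOW[B]={$,c}  FOLLOW[C]={$}
round 2:
  B→a S: FOLLOW(S) ⊇ FOLLOW(B) ⊇ {$,c}; new: +{c}
  S→a C: FOLLOW(C) ⊇ FOLLOW(S) ⊇ {$,c}; new: +{c}
  S→b A: FOLLOW(A) ⊇ FOLLOW(S) ⊇ {$,c}; new: +{c}
  FOLLOW[S]={$,c}  FOLLOW[A]={$,c}  FOLLOW[B]={$,c}  FOLLOW[C]={$,c}
round 3: — fixpoint
  FOLLOW[S]={$,c}  FOLLOW[A]={$,c}  FOLLOW[B]={$,c}  FOLLOW[C]={$,c}

FOLLOW(B) = ["$", "c"]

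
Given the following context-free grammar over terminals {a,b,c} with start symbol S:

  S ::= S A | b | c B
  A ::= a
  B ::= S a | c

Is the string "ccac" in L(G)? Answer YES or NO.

CNF form of G:
  S -> S A | T1 B | b
  A -> a
  B -> S T0 | c
  T0 -> a
  T1 -> c

CYK table (by increasing span):
  T[0,0] 'c' = {B,T1}  orig:{B}
  T[1,1] 'c' = {B,T1}  orig:{B}
  T[2,2] 'a' = {A,T0}  orig:{A}
  T[3,3] 'c' = {B,T1}  orig:{B}
  T[0,1] 'cc' = {S}
  T[1,2] 'ca' = ∅
  T[2,3] 'ac' = ∅
  T[0,2] 'cca' = {B,S}
  T[1,3] 'cac' = ∅
  T[0,3] 'ccac' = ∅

S ∉ T[0,3] ⇒ NO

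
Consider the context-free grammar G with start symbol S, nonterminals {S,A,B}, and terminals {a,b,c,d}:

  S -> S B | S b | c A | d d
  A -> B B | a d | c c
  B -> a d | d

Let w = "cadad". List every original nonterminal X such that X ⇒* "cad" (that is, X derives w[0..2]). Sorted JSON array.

Convert to CNF:
  S -> S B | S T3 | T1 T1 | T2 A
  A -> B B | T0 T1 | T2 T2
  B -> T0 T1 | d
  T0 -> a
  T1 -> d
  T2 -> c
  T3 -> b

CYK fill, restricted to cells inside w[0..2]:
  T[0,0] 'c' = {T2}  orig:{}
  T[1,1] 'a' = {T0}  orig:{}
  T[2,2] 'd' = {B,T1}  orig:{B}
  T[0,1] 'ca' = ∅
  T[1,2] 'ad' = {A,B}
  T[0,2] 'cad' = {S}

Original NTs in T[0,2] deriving "cad": ["S"]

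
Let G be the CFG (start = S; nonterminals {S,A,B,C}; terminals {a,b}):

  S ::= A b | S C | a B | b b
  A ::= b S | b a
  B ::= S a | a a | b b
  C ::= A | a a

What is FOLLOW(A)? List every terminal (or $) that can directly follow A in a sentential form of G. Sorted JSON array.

FIRST iteration:
iter 1:
  A via A→b S: +{b}
  B via B→a a: +{a}
  B via B→b b: +{b}
  C via C→A: +{b}
  C via C→a a: +{a}
  S via S→A b: +{b}
  S via S→a B: +{a}
  FIRST[S]={a,b}  FIRST[A]={b}  FIRST[B]={a,b}  FIRST[C]={a,b}
iter 2: (stable)
  FIRST[S]={a,b}  FIRST[A]={b}  FIRST[B]={a,b}  FIRST[C]={a,b}

FOLLOW sets:
seed FOLLOW(S) with $
round 1:
  B→S a: FOLLOW(S) ⊇ FIRST(a) = {a}; new: +{a}
  S→A b: FOLLOW(A) ⊇ FIRST(b) = {b}; new: +{b}
  S→S C: FOLLOW(S) ⊇ FIRST(C) = {a,b}; new: +{b}
  S→S C: FOLLOW(C) ⊇ FOLLOW(S) ⊇ {$,a,b}; new: +{$,a,b}
  S→a B: FOLLOW(B) ⊇ FOLLOW(S) ⊇ {$,a,b}; new: +{$,a,b}
  FOLLOW(S)={$,a,b}  FOLLOW(A)={b}  FOLLOW(B)={$,a,b}  FOLLOW(C)={$,a,b}
round 2:
  C→A: FOLLOW(A) ⊇ FOLLOW(C) ⊇ {$,a,b}; new: +{$,a}
  FOLLOW(S)={$,a,b}  FOLLOW(A)={$,a,b}  FOLLOW(B)={$,a,b}  FOLLOW(C)={$,a,b}
round 3: (no change)
  FOLLOW(S)={$,a,b}  FOLLOW(A)={$,a,b}  FOLLOW(B)={$,a,b}  FOLLOW(C)={$,a,b}

FOLLOW(A) = ["$", "a", "b"]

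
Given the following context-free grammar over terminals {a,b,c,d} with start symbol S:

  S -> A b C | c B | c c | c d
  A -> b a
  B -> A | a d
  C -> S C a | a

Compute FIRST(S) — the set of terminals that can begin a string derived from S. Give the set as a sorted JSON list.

FIRST sets, iterate to fixpoint:
pass 1:
  A via A→b a: +{b}
  B via B→A: +{b}
  B via B→a d: +{a}
  C via C→a: +{a}
  S via S→A b C: +{b}
  S via S→c B: +{c}
  FIRST[S]={b,c}  FIRST[A]={b}  FIRST[B]={a,b}  FIRST[C]={a}
pass 2:
  C via C→S C a: +{b,c}
  FIRST[S]={b,c}  FIRST[A]={b}  FIRST[B]={a,b}  FIRST[C]={a,b,c}
pass 3: (stable)
  FIRST[S]={b,c}  FIRST[A]={b}  FIRST[B]={a,b}  FIRST[C]={a,b,c}

FIRST(S) = ["b", "c"]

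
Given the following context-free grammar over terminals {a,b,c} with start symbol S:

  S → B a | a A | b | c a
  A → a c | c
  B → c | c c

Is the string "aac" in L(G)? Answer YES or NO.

Convert to CNF:
  S -> B T0 | T0 A | T1 T0 | b
  A -> T0 T1 | c
  B -> T1 T1 | c
  T0 -> a
  T1 -> c

Fill CYK table bottom-up:
  cell(0,0) a: {T0}  orig:{}
  cell(1,1) a: {T0}  orig:{}
  cell(2,2) c: {A,B,T1}  orig:{A,B}
  cell(0,1) aa: ∅
  cell(1,2) ac: {A,S}
  cell(0,2) aac: {S}

S ∈ T[0,2] ⇒ YES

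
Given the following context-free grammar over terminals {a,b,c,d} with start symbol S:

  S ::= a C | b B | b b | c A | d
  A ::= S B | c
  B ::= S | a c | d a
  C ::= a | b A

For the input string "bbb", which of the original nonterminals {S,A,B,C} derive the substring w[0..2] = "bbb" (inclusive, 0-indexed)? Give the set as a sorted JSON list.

CNF form of G:
  S -> T0 C | T1 A | T2 B | T2 T2 | d
  A -> S B | c
  B -> T0 C | T0 T1 | T1 A | T2 B | T2 T2 | T3 T0 | d
  C -> T2 A | a
  T0 -> a
  T1 -> c
  T2 -> b
  T3 -> d

CYK fill, restricted to cells inside w[0..2]:
  cell(0,0) b: {T2}  orig:{}
  cell(1,1) b: {T2}  orig:{}
  cell(2,2) b: {T2}  orig:{}
  cell(0,1) bb: {B,S}
  cell(1,2) bb: {B,S}
  cell(0,2) bbb: {B,S}

Original NTs in T[0,2] deriving "bbb": ["B", "S"]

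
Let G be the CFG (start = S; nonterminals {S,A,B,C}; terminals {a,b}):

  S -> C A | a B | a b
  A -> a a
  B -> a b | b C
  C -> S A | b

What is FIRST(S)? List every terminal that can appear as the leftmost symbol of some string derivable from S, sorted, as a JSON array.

FIRST sets, iterate to fixpoint:
[1]
  A via A→a a: +{a}
  B via B→a b: +{a}
  B via B→b C: +{b}
  C via C→b: +{b}
  S via S→C A: +{b}
  S via S→a B: +{a}
  FIRST[S]={a,b}  FIRST[A]={a}  FIRST[B]={a,b}  FIRST[C]={b}
[2]
  C via C→S A: +{a}
  FIRST[S]={a,b}  FIRST[A]={a}  FIRST[B]={a,b}  FIRST[C]={a,b}
[3] (stable)
  FIRST[S]={a,b}  FIRST[A]={a}  FIRST[B]={a,b}  FIRST[C]={a,b}

FIRST(S) = ["a", "b"]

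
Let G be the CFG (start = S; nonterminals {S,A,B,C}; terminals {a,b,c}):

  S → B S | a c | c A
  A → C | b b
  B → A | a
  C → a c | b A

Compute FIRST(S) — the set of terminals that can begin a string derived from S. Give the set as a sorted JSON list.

FIRST iteration:
pass 1:
  A via A→b b: +{b}
  B via B→A: +{b}
  B via B→a: +{a}
  C via C→a c: +{a}
  C via C→b A: +{b}
  S via S→B S: +{a,b}
  S via S→c A: +{c}
  S: {a,b,c}  A: {b}  B: {a,b}  C: {a,b}
pass 2:
  A via A→C: +{a}
  S: {a,b,c}  A: {a,b}  B: {a,b}  C: {a,b}
pass 3: — fixpoint
  S: {a,b,c}  A: {a,b}  B: {a,b}  C: {a,b}

FIRST(S) = ["a", "b", "c"]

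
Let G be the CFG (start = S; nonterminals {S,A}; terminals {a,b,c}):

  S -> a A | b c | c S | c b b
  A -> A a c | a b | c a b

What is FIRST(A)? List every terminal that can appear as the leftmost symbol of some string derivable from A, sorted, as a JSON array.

FIRST iteration:
[1]
  A via A→a b: +{a}
  A via A→c a b: +{c}
  S via S→a A: +{a}
  S via S→b c: +{b}
  S via S→c S: +{c}
  S: {a,b,c}  A: {a,c}
[2] done
  S: {a,b,c}  A: {a,c}

FIRST(A) = ["a", "c"]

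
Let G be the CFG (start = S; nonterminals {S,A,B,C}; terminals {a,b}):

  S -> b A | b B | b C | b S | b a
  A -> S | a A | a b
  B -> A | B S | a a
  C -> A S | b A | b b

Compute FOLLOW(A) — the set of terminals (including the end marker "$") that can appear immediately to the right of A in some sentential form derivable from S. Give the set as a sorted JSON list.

Compute FIRST by fixpoint:
[1]
  A via A→a A: +{a}
  B via B→A: +{a}
  C via C→A S: +{a}
  C via C→b A: +{b}
  S via S→b A: +{b}
  S: {b}  A: {a}  B: {a}  C: {a,b}
[2]
  A via A→S: +{b}
  B via B→A: +{b}
  S: {b}  A: {a,b}  B: {a,b}  C: {a,b}
[3] done
  S: {b}  A: {a,b}  B: {a,b}  C: {a,b}

Compute FOLLOW by fixpoint:
FOLLOW(S) := {$}
pass 1:
  B→B S: FOLLOW(B) ⊇ FIRST(S) = {b}; new: +{b}
  B→B S: FOLLOW(S) ⊇ FOLLOW(B) ⊇ {b}; new: +{b}
  C→A S: FOLLOW(A) ⊇ FIRST(S) = {b}; new: +{b}
  S→b A: FOLLOW(A) ⊇ FOLLOW(S) ⊇ {$,b}; new: +{$}
  S→b B: FOLLOW(B) ⊇ FOLLOW(S) ⊇ {$,b}; new: +{$}
  S→b C: FOLLOW(C) ⊇ FOLLOW(S) ⊇ {$,b}; new: +{$,b}
  FOLLOW[S]={$,b}  FOLLOW[A]={$,b}  FOLLOW[B]={$,b}  FOLLOW[C]={$,b}
pass 2: (stable)
  FOLLOW[S]={$,b}  FOLLOW[A]={$,b}  FOLLOW[B]={$,b}  FOLLOW[C]={$,b}

FOLLOW(A) = ["$", "b"]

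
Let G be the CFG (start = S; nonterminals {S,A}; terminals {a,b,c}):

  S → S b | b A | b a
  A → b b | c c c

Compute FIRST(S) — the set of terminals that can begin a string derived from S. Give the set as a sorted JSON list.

FIRST sets, iterate to fixpoint:
[1]
  A via A→b b: +{b}
  A via A→c c c: +{c}
  S via S→b A: +{b}
  S: {b}  A: {b,c}
[2] (stable)
  S: {b}  A: {b,c}

FIRST(S) = ["b"]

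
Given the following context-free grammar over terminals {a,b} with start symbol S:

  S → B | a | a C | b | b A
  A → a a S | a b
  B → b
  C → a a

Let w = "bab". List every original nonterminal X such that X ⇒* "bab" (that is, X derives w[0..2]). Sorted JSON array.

Convert to CNF:
  S -> T0 C | T1 A | a | b
  A -> T0 T1 | T0 X2
  B -> b
  C -> T0 T0
  T0 -> a
  T1 -> b
  X2 -> T0 S

CYK table (by increasing span) (cells [i..j] with 0 ≤ i ≤ j ≤ 2 only):
  T[0,0] 'b' = {B,S,T1}  orig:{B,S}
  T[1,1] 'a' = {S,T0}  orig:{S}
  T[2,2] 'b' = {B,S,T1}  orig:{B,S}
  T[0,1] 'ba' = ∅
  T[1,2] 'ab' = {A,X2}  orig:{A}
  T[0,2] 'bab' = {S}

Original NTs in T[0,2] deriving "bab": ["S"]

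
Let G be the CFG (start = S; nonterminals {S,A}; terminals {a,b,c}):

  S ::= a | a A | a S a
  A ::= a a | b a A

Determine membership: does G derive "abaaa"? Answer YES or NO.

CNF form of G:
  S -> T0 A | T0 X3 | a
  A -> T0 T0 | T1 X2
  T0 -> a
  T1 -> b
  X2 -> T0 A
  X3 -> S T0

CYK table (by increasing span):
  cell(0,0) a: {S,T0}  orig:{S}
  cell(1,1) b: {T1}  orig:{}
  cell(2,2) a: {S,T0}  orig:{S}
  cell(3,3) a: {S,T0}  orig:{S}
  cell(4,4) a: {S,T0}  orig:{S}
  cell(0,1) ab: ∅
  cell(1,2) ba: ∅
  cell(2,3) aa: {A,X3}  orig:{A}
  cell(3,4) aa: {A,X3}  orig:{A}
  cell(0,2) aba: ∅
  cell(1,3) baa: ∅
  cell(2,4) aaa: {S,X2}  orig:{S}
  cell(0,3) abaa: ∅
  cell(1,4) baaa: {A}
  cell(0,4) abaaa: {S,X2}  orig:{S}

S ∈ T[0,4] ⇒ YES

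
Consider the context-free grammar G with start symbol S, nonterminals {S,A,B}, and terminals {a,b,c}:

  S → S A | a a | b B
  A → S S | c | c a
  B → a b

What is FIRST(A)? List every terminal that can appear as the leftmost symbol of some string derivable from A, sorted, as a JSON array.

Compute FIRST by fixpoint:
[1]
  A via A→c: +{c}
  B via B→a b: +{a}
  S via S→a a: +{a}
  S via S→b B: +{b}
  S: {a,b}  A: {c}  B: {a}
[2]
  A via A→S S: +{a,b}
  S: {a,b}  A: {a,b,c}  B: {a}
[3] (stable)
  S: {a,b}  A: {a,b,c}  B: {a}

FIRST(A) = ["a", "b", "c"]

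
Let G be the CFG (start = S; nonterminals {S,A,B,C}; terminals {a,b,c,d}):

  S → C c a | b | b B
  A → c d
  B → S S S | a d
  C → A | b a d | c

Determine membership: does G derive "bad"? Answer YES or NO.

CNF form of G:
  S -> C X6 | T3 B | b
  A -> T0 T1
  B -> S X4 | T2 T1
  C -> T0 T1 | T3 X5 | c
  T0 -> c
  T1 -> d
  T2 -> a
  T3 -> b
  X4 -> S S
  X5 -> T2 T1
  X6 -> T0 T2

CYK table (by increasing span):
  [0..0]={S,T3}  "b"  orig:{S}
  [1..1]={T2}  "a"  orig:{}
  [2..2]={T1}  "d"  orig:{}
  [0..1]=∅  "ba"
  [1..2]={B,X5}  "ad"  orig:{B}
  [0..2]={C,S}  "bad"

S ∈ T[0,2] ⇒ YES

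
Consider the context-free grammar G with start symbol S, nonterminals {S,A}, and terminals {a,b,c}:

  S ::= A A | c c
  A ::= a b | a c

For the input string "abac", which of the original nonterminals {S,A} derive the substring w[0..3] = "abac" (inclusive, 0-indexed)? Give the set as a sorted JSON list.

CNF form of G:
  S -> A A | T2 T2
  A -> T0 T1 | T0 T2
  T0 -> a
  T1 -> b
  T2 -> c

Fill CYK table bottom-up, restricted to cells inside w[0..3]:
  cell(0,0) a: {T0}  orig:{}
  cell(1,1) b: {T1}  orig:{}
  cell(2,2) a: {T0}  orig:{}
  cell(3,3) c: {T2}  orig:{}
  cell(0,1) ab: {A}
  cell(1,2) ba: ∅
  cell(2,3) ac: {A}
  cell(0,2) aba: ∅
  cell(1,3) bac: ∅
  cell(0,3) abac: {S}

Original NTs in T[0,3] deriving "abac": ["S"]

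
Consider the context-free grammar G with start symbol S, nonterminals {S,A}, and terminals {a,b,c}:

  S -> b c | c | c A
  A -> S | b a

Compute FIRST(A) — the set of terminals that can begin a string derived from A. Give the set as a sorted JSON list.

FIRST iteration:
pass 1:
  A via A→b a: +{b}
  S via S→b c: +{b}
  S via S→c: +{c}
  FIRST(S)={b,c}  FIRST(A)={b}
pass 2:
  A via A→S: +{c}
  FIRST(S)={b,c}  FIRST(A)={b,c}
pass 3: done
  FIRST(S)={b,c}  FIRST(A)={b,c}

FIRST(A) = ["b", "c"]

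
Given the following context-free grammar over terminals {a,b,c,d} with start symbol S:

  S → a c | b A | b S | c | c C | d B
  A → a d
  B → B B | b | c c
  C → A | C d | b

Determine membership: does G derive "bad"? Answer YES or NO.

Convert to CNF:
  S -> T0 T2 | T1 B | T2 C | T3 A | T3 S | c
  A -> T0 T1
  B -> B B | T2 T2 | b
  C -> C T1 | T0 T1 | b
  T0 -> a
  T1 -> d
  T2 -> c
  T3 -> b

CYK table (by increasing span):
  [0..0]={B,C,T3}  "b"  orig:{B,C}
  [1..1]={T0}  "a"  orig:{}
  [2..2]={T1}  "d"  orig:{}
  [0..1]=∅  "ba"
  [1..2]={A,C}  "ad"
  [0..2]={S}  "bad"

S ∈ T[0,2] ⇒ YES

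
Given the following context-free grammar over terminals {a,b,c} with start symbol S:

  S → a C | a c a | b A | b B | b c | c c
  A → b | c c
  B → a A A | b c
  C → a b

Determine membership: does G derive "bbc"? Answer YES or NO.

Convert to CNF:
  S -> T0 T0 | T1 C | T1 X4 | T2 A | T2 B | T2 T0
  A -> T0 T0 | b
  B -> T1 X3 | T2 T0
  C -> T1 T2
  T0 -> c
  T1 -> a
  T2 -> b
  X3 -> A A
  X4 -> T0 T1

Fill CYK table bottom-up:
  T[0,0] 'b' = {A,T2}  orig:{A}
  T[1,1] 'b' = {A,T2}  orig:{A}
  T[2,2] 'c' = {T0}  orig:{}
  T[0,1] 'bb' = {S,X3}  orig:{S}
  T[1,2] 'bc' = {B,S}
  T[0,2] 'bbc' = {S}

S ∈ T[0,2] ⇒ YES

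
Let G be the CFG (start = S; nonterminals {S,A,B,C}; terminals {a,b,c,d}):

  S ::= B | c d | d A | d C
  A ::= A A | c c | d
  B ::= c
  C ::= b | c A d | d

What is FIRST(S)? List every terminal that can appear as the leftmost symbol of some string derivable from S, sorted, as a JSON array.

FIRST iteration:
iter 1:
  A via A→c c: +{c}
  A via A→d: +{d}
  B via B→c: +{c}
  C via C→b: +{b}
  C via C→c A d: +{c}
  C via C→d: +{d}
  S via S→B: +{c}
  S via S→d A: +{d}
  S: {c,d}  A: {c,d}  B: {c}  C: {b,c,d}
iter 2: — fixpoint
  S: {c,d}  A: {c,d}  B: {c}  C: {b,c,d}

FIRST(S) = ["c", "d"]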